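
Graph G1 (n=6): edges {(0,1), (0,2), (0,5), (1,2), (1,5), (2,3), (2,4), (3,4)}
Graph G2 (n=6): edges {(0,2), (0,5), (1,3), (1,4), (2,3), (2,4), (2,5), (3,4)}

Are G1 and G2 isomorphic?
Yes, isomorphic

The graphs are isomorphic.
One valid mapping φ: V(G1) → V(G2): 0→3, 1→4, 2→2, 3→5, 4→0, 5→1

Verify φ preserves adjacency — for each edge of G1, its image is an edge of G2:
  (0,1) → (φ(0),φ(1)) = (3,4) ∈ E(G2) ✓
  (0,2) → (φ(0),φ(2)) = (2,3) ∈ E(G2) ✓
  (0,5) → (φ(0),φ(5)) = (1,3) ∈ E(G2) ✓
  (1,2) → (φ(1),φ(2)) = (2,4) ∈ E(G2) ✓
  (1,5) → (φ(1),φ(5)) = (1,4) ∈ E(G2) ✓
  (2,3) → (φ(2),φ(3)) = (2,5) ∈ E(G2) ✓
  (2,4) → (φ(2),φ(4)) = (0,2) ∈ E(G2) ✓
  (3,4) → (φ(3),φ(4)) = (0,5) ∈ E(G2) ✓
All 8 edges of G1 map to edges of G2, and |E(G1)| = |E(G2)| = 8, so φ is a bijection on edges as well as vertices. Hence G1 ≅ G2.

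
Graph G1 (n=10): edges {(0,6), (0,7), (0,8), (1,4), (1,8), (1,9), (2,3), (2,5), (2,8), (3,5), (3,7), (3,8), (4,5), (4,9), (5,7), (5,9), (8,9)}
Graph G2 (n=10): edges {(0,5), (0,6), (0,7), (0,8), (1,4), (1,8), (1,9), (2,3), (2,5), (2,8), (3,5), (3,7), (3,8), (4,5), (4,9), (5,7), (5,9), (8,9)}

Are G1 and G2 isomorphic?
No, not isomorphic

The graphs are NOT isomorphic.

Counting edges: G1 has 17 edge(s); G2 has 18 edge(s).
Edge count is an isomorphism invariant (a bijection on vertices induces a bijection on edges), so differing edge counts rule out isomorphism.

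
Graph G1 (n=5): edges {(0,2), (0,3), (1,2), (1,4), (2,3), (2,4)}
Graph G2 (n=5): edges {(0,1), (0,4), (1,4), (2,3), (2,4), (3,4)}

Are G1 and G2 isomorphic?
Yes, isomorphic

The graphs are isomorphic.
One valid mapping φ: V(G1) → V(G2): 0→1, 1→3, 2→4, 3→0, 4→2

Verify φ preserves adjacency — for each edge of G1, its image is an edge of G2:
  (0,2) → (φ(0),φ(2)) = (1,4) ∈ E(G2) ✓
  (0,3) → (φ(0),φ(3)) = (0,1) ∈ E(G2) ✓
  (1,2) → (φ(1),φ(2)) = (3,4) ∈ E(G2) ✓
  (1,4) → (φ(1),φ(4)) = (2,3) ∈ E(G2) ✓
  (2,3) → (φ(2),φ(3)) = (0,4) ∈ E(G2) ✓
  (2,4) → (φ(2),φ(4)) = (2,4) ∈ E(G2) ✓
All 6 edges of G1 map to edges of G2, and |E(G1)| = |E(G2)| = 6, so φ is a bijection on edges as well as vertices. Hence G1 ≅ G2.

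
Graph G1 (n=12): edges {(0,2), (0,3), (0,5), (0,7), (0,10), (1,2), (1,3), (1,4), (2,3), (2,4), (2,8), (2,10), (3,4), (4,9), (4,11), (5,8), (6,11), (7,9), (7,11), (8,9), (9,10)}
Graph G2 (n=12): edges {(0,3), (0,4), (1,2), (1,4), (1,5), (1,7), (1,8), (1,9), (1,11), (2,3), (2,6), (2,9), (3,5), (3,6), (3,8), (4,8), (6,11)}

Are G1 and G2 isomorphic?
No, not isomorphic

The graphs are NOT isomorphic.

Connected components of G1: 1 component(s) with vertex sets [[0, 1, 2, 3, 4, 5, 6, 7, 8, 9, 10, 11]], sizes [12].
Connected components of G2: 2 component(s) with vertex sets [[10], [0, 1, 2, 3, 4, 5, 6, 7, 8, 9, 11]], sizes [1, 11].
The number of connected components (and the multiset of component sizes) is an isomorphism invariant — an isomorphism maps each component of G1 bijectively onto a component of G2. Since G1 has 1 component(s) and G2 has 2, they cannot be isomorphic.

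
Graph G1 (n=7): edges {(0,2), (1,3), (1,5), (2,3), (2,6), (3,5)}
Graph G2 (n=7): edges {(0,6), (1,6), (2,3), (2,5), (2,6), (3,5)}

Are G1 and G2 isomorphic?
Yes, isomorphic

The graphs are isomorphic.
One valid mapping φ: V(G1) → V(G2): 0→0, 1→3, 2→6, 3→2, 4→4, 5→5, 6→1

Verify φ preserves adjacency — for each edge of G1, its image is an edge of G2:
  (0,2) → (φ(0),φ(2)) = (0,6) ∈ E(G2) ✓
  (1,3) → (φ(1),φ(3)) = (2,3) ∈ E(G2) ✓
  (1,5) → (φ(1),φ(5)) = (3,5) ∈ E(G2) ✓
  (2,3) → (φ(2),φ(3)) = (2,6) ∈ E(G2) ✓
  (2,6) → (φ(2),φ(6)) = (1,6) ∈ E(G2) ✓
  (3,5) → (φ(3),φ(5)) = (2,5) ∈ E(G2) ✓
All 6 edges of G1 map to edges of G2, and |E(G1)| = |E(G2)| = 6, so φ is a bijection on edges as well as vertices. Hence G1 ≅ G2.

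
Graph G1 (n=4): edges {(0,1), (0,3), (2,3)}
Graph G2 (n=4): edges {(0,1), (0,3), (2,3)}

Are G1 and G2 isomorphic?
Yes, isomorphic

The graphs are isomorphic.
One valid mapping φ: V(G1) → V(G2): 0→0, 1→1, 2→2, 3→3

Verify φ preserves adjacency — for each edge of G1, its image is an edge of G2:
  (0,1) → (φ(0),φ(1)) = (0,1) ∈ E(G2) ✓
  (0,3) → (φ(0),φ(3)) = (0,3) ∈ E(G2) ✓
  (2,3) → (φ(2),φ(3)) = (2,3) ∈ E(G2) ✓
All 3 edges of G1 map to edges of G2, and |E(G1)| = |E(G2)| = 3, so φ is a bijection on edges as well as vertices. Hence G1 ≅ G2.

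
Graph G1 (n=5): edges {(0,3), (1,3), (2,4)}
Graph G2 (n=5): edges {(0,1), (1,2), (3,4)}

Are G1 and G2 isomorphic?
Yes, isomorphic

The graphs are isomorphic.
One valid mapping φ: V(G1) → V(G2): 0→0, 1→2, 2→4, 3→1, 4→3

Verify φ preserves adjacency — for each edge of G1, its image is an edge of G2:
  (0,3) → (φ(0),φ(3)) = (0,1) ∈ E(G2) ✓
  (1,3) → (φ(1),φ(3)) = (1,2) ∈ E(G2) ✓
  (2,4) → (φ(2),φ(4)) = (3,4) ∈ E(G2) ✓
All 3 edges of G1 map to edges of G2, and |E(G1)| = |E(G2)| = 3, so φ is a bijection on edges as well as vertices. Hence G1 ≅ G2.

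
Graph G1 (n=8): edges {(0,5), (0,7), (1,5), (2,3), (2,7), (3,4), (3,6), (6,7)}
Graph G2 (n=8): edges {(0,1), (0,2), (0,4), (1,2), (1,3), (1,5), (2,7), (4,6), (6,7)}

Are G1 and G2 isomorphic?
No, not isomorphic

The graphs are NOT isomorphic.

Counting triangles (3-cliques): G1 has 0, G2 has 1.
Triangle count is an isomorphism invariant, so differing triangle counts rule out isomorphism.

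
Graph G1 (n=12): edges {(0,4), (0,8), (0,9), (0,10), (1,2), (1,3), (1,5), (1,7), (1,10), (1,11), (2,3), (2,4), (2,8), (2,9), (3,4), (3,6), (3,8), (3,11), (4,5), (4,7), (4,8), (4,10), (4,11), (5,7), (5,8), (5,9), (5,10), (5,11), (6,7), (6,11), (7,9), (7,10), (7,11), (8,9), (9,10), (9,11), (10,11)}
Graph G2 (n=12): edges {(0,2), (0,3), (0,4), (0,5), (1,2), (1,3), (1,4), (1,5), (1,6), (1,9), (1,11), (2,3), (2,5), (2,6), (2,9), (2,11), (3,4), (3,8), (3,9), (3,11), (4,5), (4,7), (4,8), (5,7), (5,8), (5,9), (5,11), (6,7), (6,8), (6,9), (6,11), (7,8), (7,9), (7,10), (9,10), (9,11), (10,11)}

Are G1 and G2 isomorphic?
Yes, isomorphic

The graphs are isomorphic.
One valid mapping φ: V(G1) → V(G2): 0→0, 1→6, 2→8, 3→7, 4→5, 5→1, 6→10, 7→11, 8→4, 9→3, 10→2, 11→9

Verify φ preserves adjacency — for each edge of G1, its image is an edge of G2:
  (0,4) → (φ(0),φ(4)) = (0,5) ∈ E(G2) ✓
  (0,8) → (φ(0),φ(8)) = (0,4) ∈ E(G2) ✓
  (0,9) → (φ(0),φ(9)) = (0,3) ∈ E(G2) ✓
  (0,10) → (φ(0),φ(10)) = (0,2) ∈ E(G2) ✓
  (1,2) → (φ(1),φ(2)) = (6,8) ∈ E(G2) ✓
  (1,3) → (φ(1),φ(3)) = (6,7) ∈ E(G2) ✓
  (1,5) → (φ(1),φ(5)) = (1,6) ∈ E(G2) ✓
  (1,7) → (φ(1),φ(7)) = (6,11) ∈ E(G2) ✓
  (1,10) → (φ(1),φ(10)) = (2,6) ∈ E(G2) ✓
  (1,11) → (φ(1),φ(11)) = (6,9) ∈ E(G2) ✓
  (2,3) → (φ(2),φ(3)) = (7,8) ∈ E(G2) ✓
  (2,4) → (φ(2),φ(4)) = (5,8) ∈ E(G2) ✓
  (2,8) → (φ(2),φ(8)) = (4,8) ∈ E(G2) ✓
  (2,9) → (φ(2),φ(9)) = (3,8) ∈ E(G2) ✓
  (3,4) → (φ(3),φ(4)) = (5,7) ∈ E(G2) ✓
  (3,6) → (φ(3),φ(6)) = (7,10) ∈ E(G2) ✓
  (3,8) → (φ(3),φ(8)) = (4,7) ∈ E(G2) ✓
  (3,11) → (φ(3),φ(11)) = (7,9) ∈ E(G2) ✓
  (4,5) → (φ(4),φ(5)) = (1,5) ∈ E(G2) ✓
  (4,7) → (φ(4),φ(7)) = (5,11) ∈ E(G2) ✓
  (4,8) → (φ(4),φ(8)) = (4,5) ∈ E(G2) ✓
  (4,10) → (φ(4),φ(10)) = (2,5) ∈ E(G2) ✓
  (4,11) → (φ(4),φ(11)) = (5,9) ∈ E(G2) ✓
  (5,7) → (φ(5),φ(7)) = (1,11) ∈ E(G2) ✓
  (5,8) → (φ(5),φ(8)) = (1,4) ∈ E(G2) ✓
  (5,9) → (φ(5),φ(9)) = (1,3) ∈ E(G2) ✓
  (5,10) → (φ(5),φ(10)) = (1,2) ∈ E(G2) ✓
  (5,11) → (φ(5),φ(11)) = (1,9) ∈ E(G2) ✓
  (6,7) → (φ(6),φ(7)) = (10,11) ∈ E(G2) ✓
  (6,11) → (φ(6),φ(11)) = (9,10) ∈ E(G2) ✓
  (7,9) → (φ(7),φ(9)) = (3,11) ∈ E(G2) ✓
  (7,10) → (φ(7),φ(10)) = (2,11) ∈ E(G2) ✓
  (7,11) → (φ(7),φ(11)) = (9,11) ∈ E(G2) ✓
  (8,9) → (φ(8),φ(9)) = (3,4) ∈ E(G2) ✓
  (9,10) → (φ(9),φ(10)) = (2,3) ∈ E(G2) ✓
  (9,11) → (φ(9),φ(11)) = (3,9) ∈ E(G2) ✓
  (10,11) → (φ(10),φ(11)) = (2,9) ∈ E(G2) ✓
All 37 edges of G1 map to edges of G2, and |E(G1)| = |E(G2)| = 37, so φ is a bijection on edges as well as vertices. Hence G1 ≅ G2.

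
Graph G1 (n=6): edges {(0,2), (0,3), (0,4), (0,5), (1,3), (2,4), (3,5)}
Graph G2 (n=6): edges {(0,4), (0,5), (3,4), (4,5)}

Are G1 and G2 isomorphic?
No, not isomorphic

The graphs are NOT isomorphic.

Connected components of G1: 1 component(s) with vertex sets [[0, 1, 2, 3, 4, 5]], sizes [6].
Connected components of G2: 3 component(s) with vertex sets [[1], [2], [0, 3, 4, 5]], sizes [1, 1, 4].
The number of connected components (and the multiset of component sizes) is an isomorphism invariant — an isomorphism maps each component of G1 bijectively onto a component of G2. Since G1 has 1 component(s) and G2 has 3, they cannot be isomorphic.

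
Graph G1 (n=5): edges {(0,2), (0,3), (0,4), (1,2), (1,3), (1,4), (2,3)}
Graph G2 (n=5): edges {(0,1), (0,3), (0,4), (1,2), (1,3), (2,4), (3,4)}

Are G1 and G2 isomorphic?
Yes, isomorphic

The graphs are isomorphic.
One valid mapping φ: V(G1) → V(G2): 0→1, 1→4, 2→3, 3→0, 4→2

Verify φ preserves adjacency — for each edge of G1, its image is an edge of G2:
  (0,2) → (φ(0),φ(2)) = (1,3) ∈ E(G2) ✓
  (0,3) → (φ(0),φ(3)) = (0,1) ∈ E(G2) ✓
  (0,4) → (φ(0),φ(4)) = (1,2) ∈ E(G2) ✓
  (1,2) → (φ(1),φ(2)) = (3,4) ∈ E(G2) ✓
  (1,3) → (φ(1),φ(3)) = (0,4) ∈ E(G2) ✓
  (1,4) → (φ(1),φ(4)) = (2,4) ∈ E(G2) ✓
  (2,3) → (φ(2),φ(3)) = (0,3) ∈ E(G2) ✓
All 7 edges of G1 map to edges of G2, and |E(G1)| = |E(G2)| = 7, so φ is a bijection on edges as well as vertices. Hence G1 ≅ G2.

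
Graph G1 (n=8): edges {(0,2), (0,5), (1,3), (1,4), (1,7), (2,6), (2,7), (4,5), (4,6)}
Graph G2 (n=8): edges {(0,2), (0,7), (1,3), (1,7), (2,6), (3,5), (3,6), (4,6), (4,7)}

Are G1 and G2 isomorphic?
Yes, isomorphic

The graphs are isomorphic.
One valid mapping φ: V(G1) → V(G2): 0→0, 1→3, 2→7, 3→5, 4→6, 5→2, 6→4, 7→1

Verify φ preserves adjacency — for each edge of G1, its image is an edge of G2:
  (0,2) → (φ(0),φ(2)) = (0,7) ∈ E(G2) ✓
  (0,5) → (φ(0),φ(5)) = (0,2) ∈ E(G2) ✓
  (1,3) → (φ(1),φ(3)) = (3,5) ∈ E(G2) ✓
  (1,4) → (φ(1),φ(4)) = (3,6) ∈ E(G2) ✓
  (1,7) → (φ(1),φ(7)) = (1,3) ∈ E(G2) ✓
  (2,6) → (φ(2),φ(6)) = (4,7) ∈ E(G2) ✓
  (2,7) → (φ(2),φ(7)) = (1,7) ∈ E(G2) ✓
  (4,5) → (φ(4),φ(5)) = (2,6) ∈ E(G2) ✓
  (4,6) → (φ(4),φ(6)) = (4,6) ∈ E(G2) ✓
All 9 edges of G1 map to edges of G2, and |E(G1)| = |E(G2)| = 9, so φ is a bijection on edges as well as vertices. Hence G1 ≅ G2.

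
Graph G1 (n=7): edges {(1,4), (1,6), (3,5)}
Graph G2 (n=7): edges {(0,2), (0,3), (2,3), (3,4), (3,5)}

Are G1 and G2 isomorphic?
No, not isomorphic

The graphs are NOT isomorphic.

Connected components of G1: 4 component(s) with vertex sets [[0], [2], [3, 5], [1, 4, 6]], sizes [1, 1, 2, 3].
Connected components of G2: 3 component(s) with vertex sets [[1], [6], [0, 2, 3, 4, 5]], sizes [1, 1, 5].
The number of connected components (and the multiset of component sizes) is an isomorphism invariant — an isomorphism maps each component of G1 bijectively onto a component of G2. Since G1 has 4 component(s) and G2 has 3, they cannot be isomorphic.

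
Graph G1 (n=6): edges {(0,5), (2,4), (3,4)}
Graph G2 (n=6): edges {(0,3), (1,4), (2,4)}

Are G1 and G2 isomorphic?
Yes, isomorphic

The graphs are isomorphic.
One valid mapping φ: V(G1) → V(G2): 0→3, 1→5, 2→2, 3→1, 4→4, 5→0

Verify φ preserves adjacency — for each edge of G1, its image is an edge of G2:
  (0,5) → (φ(0),φ(5)) = (0,3) ∈ E(G2) ✓
  (2,4) → (φ(2),φ(4)) = (2,4) ∈ E(G2) ✓
  (3,4) → (φ(3),φ(4)) = (1,4) ∈ E(G2) ✓
All 3 edges of G1 map to edges of G2, and |E(G1)| = |E(G2)| = 3, so φ is a bijection on edges as well as vertices. Hence G1 ≅ G2.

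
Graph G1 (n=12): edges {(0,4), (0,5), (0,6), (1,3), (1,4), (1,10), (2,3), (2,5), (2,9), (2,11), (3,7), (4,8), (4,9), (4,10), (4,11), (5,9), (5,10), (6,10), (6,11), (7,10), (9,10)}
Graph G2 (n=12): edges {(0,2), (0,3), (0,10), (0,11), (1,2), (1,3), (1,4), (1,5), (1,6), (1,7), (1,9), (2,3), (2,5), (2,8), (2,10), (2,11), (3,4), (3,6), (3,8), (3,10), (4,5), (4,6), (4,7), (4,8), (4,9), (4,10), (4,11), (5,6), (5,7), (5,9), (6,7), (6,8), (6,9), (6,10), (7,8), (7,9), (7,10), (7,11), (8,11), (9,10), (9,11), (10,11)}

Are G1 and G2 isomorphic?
No, not isomorphic

The graphs are NOT isomorphic.

Counting triangles (3-cliques): G1 has 4, G2 has 55.
Triangle count is an isomorphism invariant, so differing triangle counts rule out isomorphism.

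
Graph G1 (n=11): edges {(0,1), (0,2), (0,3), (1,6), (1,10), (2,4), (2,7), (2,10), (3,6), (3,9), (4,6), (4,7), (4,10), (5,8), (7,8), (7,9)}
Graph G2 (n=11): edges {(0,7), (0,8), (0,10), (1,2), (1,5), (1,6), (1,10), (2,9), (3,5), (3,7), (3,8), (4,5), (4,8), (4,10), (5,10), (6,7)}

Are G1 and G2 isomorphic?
Yes, isomorphic

The graphs are isomorphic.
One valid mapping φ: V(G1) → V(G2): 0→0, 1→8, 2→10, 3→7, 4→5, 5→9, 6→3, 7→1, 8→2, 9→6, 10→4

Verify φ preserves adjacency — for each edge of G1, its image is an edge of G2:
  (0,1) → (φ(0),φ(1)) = (0,8) ∈ E(G2) ✓
  (0,2) → (φ(0),φ(2)) = (0,10) ∈ E(G2) ✓
  (0,3) → (φ(0),φ(3)) = (0,7) ∈ E(G2) ✓
  (1,6) → (φ(1),φ(6)) = (3,8) ∈ E(G2) ✓
  (1,10) → (φ(1),φ(10)) = (4,8) ∈ E(G2) ✓
  (2,4) → (φ(2),φ(4)) = (5,10) ∈ E(G2) ✓
  (2,7) → (φ(2),φ(7)) = (1,10) ∈ E(G2) ✓
  (2,10) → (φ(2),φ(10)) = (4,10) ∈ E(G2) ✓
  (3,6) → (φ(3),φ(6)) = (3,7) ∈ E(G2) ✓
  (3,9) → (φ(3),φ(9)) = (6,7) ∈ E(G2) ✓
  (4,6) → (φ(4),φ(6)) = (3,5) ∈ E(G2) ✓
  (4,7) → (φ(4),φ(7)) = (1,5) ∈ E(G2) ✓
  (4,10) → (φ(4),φ(10)) = (4,5) ∈ E(G2) ✓
  (5,8) → (φ(5),φ(8)) = (2,9) ∈ E(G2) ✓
  (7,8) → (φ(7),φ(8)) = (1,2) ∈ E(G2) ✓
  (7,9) → (φ(7),φ(9)) = (1,6) ∈ E(G2) ✓
All 16 edges of G1 map to edges of G2, and |E(G1)| = |E(G2)| = 16, so φ is a bijection on edges as well as vertices. Hence G1 ≅ G2.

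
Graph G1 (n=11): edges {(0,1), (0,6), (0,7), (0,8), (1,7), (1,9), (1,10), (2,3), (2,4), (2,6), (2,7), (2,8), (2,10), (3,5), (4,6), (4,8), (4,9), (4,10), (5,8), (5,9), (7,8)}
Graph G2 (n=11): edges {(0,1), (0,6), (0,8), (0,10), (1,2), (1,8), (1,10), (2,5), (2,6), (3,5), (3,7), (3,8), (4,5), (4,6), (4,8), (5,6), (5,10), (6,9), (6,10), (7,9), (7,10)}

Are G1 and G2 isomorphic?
Yes, isomorphic

The graphs are isomorphic.
One valid mapping φ: V(G1) → V(G2): 0→1, 1→8, 2→6, 3→9, 4→5, 5→7, 6→2, 7→0, 8→10, 9→3, 10→4

Verify φ preserves adjacency — for each edge of G1, its image is an edge of G2:
  (0,1) → (φ(0),φ(1)) = (1,8) ∈ E(G2) ✓
  (0,6) → (φ(0),φ(6)) = (1,2) ∈ E(G2) ✓
  (0,7) → (φ(0),φ(7)) = (0,1) ∈ E(G2) ✓
  (0,8) → (φ(0),φ(8)) = (1,10) ∈ E(G2) ✓
  (1,7) → (φ(1),φ(7)) = (0,8) ∈ E(G2) ✓
  (1,9) → (φ(1),φ(9)) = (3,8) ∈ E(G2) ✓
  (1,10) → (φ(1),φ(10)) = (4,8) ∈ E(G2) ✓
  (2,3) → (φ(2),φ(3)) = (6,9) ∈ E(G2) ✓
  (2,4) → (φ(2),φ(4)) = (5,6) ∈ E(G2) ✓
  (2,6) → (φ(2),φ(6)) = (2,6) ∈ E(G2) ✓
  (2,7) → (φ(2),φ(7)) = (0,6) ∈ E(G2) ✓
  (2,8) → (φ(2),φ(8)) = (6,10) ∈ E(G2) ✓
  (2,10) → (φ(2),φ(10)) = (4,6) ∈ E(G2) ✓
  (3,5) → (φ(3),φ(5)) = (7,9) ∈ E(G2) ✓
  (4,6) → (φ(4),φ(6)) = (2,5) ∈ E(G2) ✓
  (4,8) → (φ(4),φ(8)) = (5,10) ∈ E(G2) ✓
  (4,9) → (φ(4),φ(9)) = (3,5) ∈ E(G2) ✓
  (4,10) → (φ(4),φ(10)) = (4,5) ∈ E(G2) ✓
  (5,8) → (φ(5),φ(8)) = (7,10) ∈ E(G2) ✓
  (5,9) → (φ(5),φ(9)) = (3,7) ∈ E(G2) ✓
  (7,8) → (φ(7),φ(8)) = (0,10) ∈ E(G2) ✓
All 21 edges of G1 map to edges of G2, and |E(G1)| = |E(G2)| = 21, so φ is a bijection on edges as well as vertices. Hence G1 ≅ G2.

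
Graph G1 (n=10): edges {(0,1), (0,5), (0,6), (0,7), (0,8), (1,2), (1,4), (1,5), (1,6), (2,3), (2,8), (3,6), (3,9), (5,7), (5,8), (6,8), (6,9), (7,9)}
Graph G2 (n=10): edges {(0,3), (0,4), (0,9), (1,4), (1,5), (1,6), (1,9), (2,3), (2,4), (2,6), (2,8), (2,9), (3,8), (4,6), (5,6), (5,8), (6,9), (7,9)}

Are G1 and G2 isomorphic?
Yes, isomorphic

The graphs are isomorphic.
One valid mapping φ: V(G1) → V(G2): 0→6, 1→9, 2→0, 3→3, 4→7, 5→1, 6→2, 7→5, 8→4, 9→8

Verify φ preserves adjacency — for each edge of G1, its image is an edge of G2:
  (0,1) → (φ(0),φ(1)) = (6,9) ∈ E(G2) ✓
  (0,5) → (φ(0),φ(5)) = (1,6) ∈ E(G2) ✓
  (0,6) → (φ(0),φ(6)) = (2,6) ∈ E(G2) ✓
  (0,7) → (φ(0),φ(7)) = (5,6) ∈ E(G2) ✓
  (0,8) → (φ(0),φ(8)) = (4,6) ∈ E(G2) ✓
  (1,2) → (φ(1),φ(2)) = (0,9) ∈ E(G2) ✓
  (1,4) → (φ(1),φ(4)) = (7,9) ∈ E(G2) ✓
  (1,5) → (φ(1),φ(5)) = (1,9) ∈ E(G2) ✓
  (1,6) → (φ(1),φ(6)) = (2,9) ∈ E(G2) ✓
  (2,3) → (φ(2),φ(3)) = (0,3) ∈ E(G2) ✓
  (2,8) → (φ(2),φ(8)) = (0,4) ∈ E(G2) ✓
  (3,6) → (φ(3),φ(6)) = (2,3) ∈ E(G2) ✓
  (3,9) → (φ(3),φ(9)) = (3,8) ∈ E(G2) ✓
  (5,7) → (φ(5),φ(7)) = (1,5) ∈ E(G2) ✓
  (5,8) → (φ(5),φ(8)) = (1,4) ∈ E(G2) ✓
  (6,8) → (φ(6),φ(8)) = (2,4) ∈ E(G2) ✓
  (6,9) → (φ(6),φ(9)) = (2,8) ∈ E(G2) ✓
  (7,9) → (φ(7),φ(9)) = (5,8) ∈ E(G2) ✓
All 18 edges of G1 map to edges of G2, and |E(G1)| = |E(G2)| = 18, so φ is a bijection on edges as well as vertices. Hence G1 ≅ G2.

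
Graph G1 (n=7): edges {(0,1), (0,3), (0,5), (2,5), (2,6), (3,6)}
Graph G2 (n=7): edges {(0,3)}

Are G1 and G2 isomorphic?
No, not isomorphic

The graphs are NOT isomorphic.

Degrees in G1: deg(0)=3, deg(1)=1, deg(2)=2, deg(3)=2, deg(4)=0, deg(5)=2, deg(6)=2.
Sorted degree sequence of G1: [3, 2, 2, 2, 2, 1, 0].
Degrees in G2: deg(0)=1, deg(1)=0, deg(2)=0, deg(3)=1, deg(4)=0, deg(5)=0, deg(6)=0.
Sorted degree sequence of G2: [1, 1, 0, 0, 0, 0, 0].
The (sorted) degree sequence is an isomorphism invariant, so since G1 and G2 have different degree sequences they cannot be isomorphic.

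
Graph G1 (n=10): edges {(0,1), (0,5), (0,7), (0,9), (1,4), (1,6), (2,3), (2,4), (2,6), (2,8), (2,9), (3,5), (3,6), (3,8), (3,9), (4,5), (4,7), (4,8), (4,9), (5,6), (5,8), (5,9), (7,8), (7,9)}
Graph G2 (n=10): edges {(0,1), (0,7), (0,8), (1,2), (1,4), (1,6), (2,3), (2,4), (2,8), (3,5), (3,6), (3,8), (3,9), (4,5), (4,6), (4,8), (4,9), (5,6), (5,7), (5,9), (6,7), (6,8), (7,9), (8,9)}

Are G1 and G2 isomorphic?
Yes, isomorphic

The graphs are isomorphic.
One valid mapping φ: V(G1) → V(G2): 0→1, 1→0, 2→9, 3→5, 4→8, 5→6, 6→7, 7→2, 8→3, 9→4

Verify φ preserves adjacency — for each edge of G1, its image is an edge of G2:
  (0,1) → (φ(0),φ(1)) = (0,1) ∈ E(G2) ✓
  (0,5) → (φ(0),φ(5)) = (1,6) ∈ E(G2) ✓
  (0,7) → (φ(0),φ(7)) = (1,2) ∈ E(G2) ✓
  (0,9) → (φ(0),φ(9)) = (1,4) ∈ E(G2) ✓
  (1,4) → (φ(1),φ(4)) = (0,8) ∈ E(G2) ✓
  (1,6) → (φ(1),φ(6)) = (0,7) ∈ E(G2) ✓
  (2,3) → (φ(2),φ(3)) = (5,9) ∈ E(G2) ✓
  (2,4) → (φ(2),φ(4)) = (8,9) ∈ E(G2) ✓
  (2,6) → (φ(2),φ(6)) = (7,9) ∈ E(G2) ✓
  (2,8) → (φ(2),φ(8)) = (3,9) ∈ E(G2) ✓
  (2,9) → (φ(2),φ(9)) = (4,9) ∈ E(G2) ✓
  (3,5) → (φ(3),φ(5)) = (5,6) ∈ E(G2) ✓
  (3,6) → (φ(3),φ(6)) = (5,7) ∈ E(G2) ✓
  (3,8) → (φ(3),φ(8)) = (3,5) ∈ E(G2) ✓
  (3,9) → (φ(3),φ(9)) = (4,5) ∈ E(G2) ✓
  (4,5) → (φ(4),φ(5)) = (6,8) ∈ E(G2) ✓
  (4,7) → (φ(4),φ(7)) = (2,8) ∈ E(G2) ✓
  (4,8) → (φ(4),φ(8)) = (3,8) ∈ E(G2) ✓
  (4,9) → (φ(4),φ(9)) = (4,8) ∈ E(G2) ✓
  (5,6) → (φ(5),φ(6)) = (6,7) ∈ E(G2) ✓
  (5,8) → (φ(5),φ(8)) = (3,6) ∈ E(G2) ✓
  (5,9) → (φ(5),φ(9)) = (4,6) ∈ E(G2) ✓
  (7,8) → (φ(7),φ(8)) = (2,3) ∈ E(G2) ✓
  (7,9) → (φ(7),φ(9)) = (2,4) ∈ E(G2) ✓
All 24 edges of G1 map to edges of G2, and |E(G1)| = |E(G2)| = 24, so φ is a bijection on edges as well as vertices. Hence G1 ≅ G2.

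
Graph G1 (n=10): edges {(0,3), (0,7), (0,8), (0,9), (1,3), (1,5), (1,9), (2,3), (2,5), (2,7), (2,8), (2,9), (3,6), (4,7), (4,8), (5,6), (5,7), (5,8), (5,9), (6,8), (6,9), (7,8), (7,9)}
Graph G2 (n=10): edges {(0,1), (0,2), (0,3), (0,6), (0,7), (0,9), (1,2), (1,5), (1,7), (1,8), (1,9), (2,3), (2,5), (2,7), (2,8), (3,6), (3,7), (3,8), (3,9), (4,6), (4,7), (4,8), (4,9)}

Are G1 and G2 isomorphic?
Yes, isomorphic

The graphs are isomorphic.
One valid mapping φ: V(G1) → V(G2): 0→8, 1→6, 2→7, 3→4, 4→5, 5→0, 6→9, 7→2, 8→1, 9→3

Verify φ preserves adjacency — for each edge of G1, its image is an edge of G2:
  (0,3) → (φ(0),φ(3)) = (4,8) ∈ E(G2) ✓
  (0,7) → (φ(0),φ(7)) = (2,8) ∈ E(G2) ✓
  (0,8) → (φ(0),φ(8)) = (1,8) ∈ E(G2) ✓
  (0,9) → (φ(0),φ(9)) = (3,8) ∈ E(G2) ✓
  (1,3) → (φ(1),φ(3)) = (4,6) ∈ E(G2) ✓
  (1,5) → (φ(1),φ(5)) = (0,6) ∈ E(G2) ✓
  (1,9) → (φ(1),φ(9)) = (3,6) ∈ E(G2) ✓
  (2,3) → (φ(2),φ(3)) = (4,7) ∈ E(G2) ✓
  (2,5) → (φ(2),φ(5)) = (0,7) ∈ E(G2) ✓
  (2,7) → (φ(2),φ(7)) = (2,7) ∈ E(G2) ✓
  (2,8) → (φ(2),φ(8)) = (1,7) ∈ E(G2) ✓
  (2,9) → (φ(2),φ(9)) = (3,7) ∈ E(G2) ✓
  (3,6) → (φ(3),φ(6)) = (4,9) ∈ E(G2) ✓
  (4,7) → (φ(4),φ(7)) = (2,5) ∈ E(G2) ✓
  (4,8) → (φ(4),φ(8)) = (1,5) ∈ E(G2) ✓
  (5,6) → (φ(5),φ(6)) = (0,9) ∈ E(G2) ✓
  (5,7) → (φ(5),φ(7)) = (0,2) ∈ E(G2) ✓
  (5,8) → (φ(5),φ(8)) = (0,1) ∈ E(G2) ✓
  (5,9) → (φ(5),φ(9)) = (0,3) ∈ E(G2) ✓
  (6,8) → (φ(6),φ(8)) = (1,9) ∈ E(G2) ✓
  (6,9) → (φ(6),φ(9)) = (3,9) ∈ E(G2) ✓
  (7,8) → (φ(7),φ(8)) = (1,2) ∈ E(G2) ✓
  (7,9) → (φ(7),φ(9)) = (2,3) ∈ E(G2) ✓
All 23 edges of G1 map to edges of G2, and |E(G1)| = |E(G2)| = 23, so φ is a bijection on edges as well as vertices. Hence G1 ≅ G2.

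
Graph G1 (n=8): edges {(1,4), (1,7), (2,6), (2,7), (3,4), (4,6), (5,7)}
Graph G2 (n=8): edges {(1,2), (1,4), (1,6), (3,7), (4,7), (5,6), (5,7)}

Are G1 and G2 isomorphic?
Yes, isomorphic

The graphs are isomorphic.
One valid mapping φ: V(G1) → V(G2): 0→0, 1→4, 2→6, 3→3, 4→7, 5→2, 6→5, 7→1

Verify φ preserves adjacency — for each edge of G1, its image is an edge of G2:
  (1,4) → (φ(1),φ(4)) = (4,7) ∈ E(G2) ✓
  (1,7) → (φ(1),φ(7)) = (1,4) ∈ E(G2) ✓
  (2,6) → (φ(2),φ(6)) = (5,6) ∈ E(G2) ✓
  (2,7) → (φ(2),φ(7)) = (1,6) ∈ E(G2) ✓
  (3,4) → (φ(3),φ(4)) = (3,7) ∈ E(G2) ✓
  (4,6) → (φ(4),φ(6)) = (5,7) ∈ E(G2) ✓
  (5,7) → (φ(5),φ(7)) = (1,2) ∈ E(G2) ✓
All 7 edges of G1 map to edges of G2, and |E(G1)| = |E(G2)| = 7, so φ is a bijection on edges as well as vertices. Hence G1 ≅ G2.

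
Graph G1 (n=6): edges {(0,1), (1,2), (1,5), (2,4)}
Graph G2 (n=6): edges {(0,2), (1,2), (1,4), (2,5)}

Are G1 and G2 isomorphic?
Yes, isomorphic

The graphs are isomorphic.
One valid mapping φ: V(G1) → V(G2): 0→0, 1→2, 2→1, 3→3, 4→4, 5→5

Verify φ preserves adjacency — for each edge of G1, its image is an edge of G2:
  (0,1) → (φ(0),φ(1)) = (0,2) ∈ E(G2) ✓
  (1,2) → (φ(1),φ(2)) = (1,2) ∈ E(G2) ✓
  (1,5) → (φ(1),φ(5)) = (2,5) ∈ E(G2) ✓
  (2,4) → (φ(2),φ(4)) = (1,4) ∈ E(G2) ✓
All 4 edges of G1 map to edges of G2, and |E(G1)| = |E(G2)| = 4, so φ is a bijection on edges as well as vertices. Hence G1 ≅ G2.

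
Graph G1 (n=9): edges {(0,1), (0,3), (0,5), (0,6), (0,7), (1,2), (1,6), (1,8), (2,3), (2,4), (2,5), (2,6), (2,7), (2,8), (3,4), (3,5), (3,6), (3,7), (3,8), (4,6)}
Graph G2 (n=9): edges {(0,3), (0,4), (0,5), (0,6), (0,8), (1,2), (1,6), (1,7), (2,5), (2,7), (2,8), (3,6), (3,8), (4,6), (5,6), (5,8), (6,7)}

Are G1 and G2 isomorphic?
No, not isomorphic

The graphs are NOT isomorphic.

Counting triangles (3-cliques): G1 has 13, G2 has 8.
Triangle count is an isomorphism invariant, so differing triangle counts rule out isomorphism.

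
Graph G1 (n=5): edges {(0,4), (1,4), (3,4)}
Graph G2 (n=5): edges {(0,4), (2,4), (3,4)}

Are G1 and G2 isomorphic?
Yes, isomorphic

The graphs are isomorphic.
One valid mapping φ: V(G1) → V(G2): 0→0, 1→2, 2→1, 3→3, 4→4

Verify φ preserves adjacency — for each edge of G1, its image is an edge of G2:
  (0,4) → (φ(0),φ(4)) = (0,4) ∈ E(G2) ✓
  (1,4) → (φ(1),φ(4)) = (2,4) ∈ E(G2) ✓
  (3,4) → (φ(3),φ(4)) = (3,4) ∈ E(G2) ✓
All 3 edges of G1 map to edges of G2, and |E(G1)| = |E(G2)| = 3, so φ is a bijection on edges as well as vertices. Hence G1 ≅ G2.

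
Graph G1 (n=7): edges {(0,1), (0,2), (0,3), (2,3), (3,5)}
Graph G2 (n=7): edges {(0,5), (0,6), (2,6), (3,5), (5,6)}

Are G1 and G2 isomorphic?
Yes, isomorphic

The graphs are isomorphic.
One valid mapping φ: V(G1) → V(G2): 0→5, 1→3, 2→0, 3→6, 4→1, 5→2, 6→4

Verify φ preserves adjacency — for each edge of G1, its image is an edge of G2:
  (0,1) → (φ(0),φ(1)) = (3,5) ∈ E(G2) ✓
  (0,2) → (φ(0),φ(2)) = (0,5) ∈ E(G2) ✓
  (0,3) → (φ(0),φ(3)) = (5,6) ∈ E(G2) ✓
  (2,3) → (φ(2),φ(3)) = (0,6) ∈ E(G2) ✓
  (3,5) → (φ(3),φ(5)) = (2,6) ∈ E(G2) ✓
All 5 edges of G1 map to edges of G2, and |E(G1)| = |E(G2)| = 5, so φ is a bijection on edges as well as vertices. Hence G1 ≅ G2.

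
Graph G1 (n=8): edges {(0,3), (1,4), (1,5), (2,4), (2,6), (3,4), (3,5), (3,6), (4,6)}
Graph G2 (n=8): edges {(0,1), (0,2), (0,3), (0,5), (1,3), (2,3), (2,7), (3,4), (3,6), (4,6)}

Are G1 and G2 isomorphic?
No, not isomorphic

The graphs are NOT isomorphic.

Counting triangles (3-cliques): G1 has 2, G2 has 3.
Triangle count is an isomorphism invariant, so differing triangle counts rule out isomorphism.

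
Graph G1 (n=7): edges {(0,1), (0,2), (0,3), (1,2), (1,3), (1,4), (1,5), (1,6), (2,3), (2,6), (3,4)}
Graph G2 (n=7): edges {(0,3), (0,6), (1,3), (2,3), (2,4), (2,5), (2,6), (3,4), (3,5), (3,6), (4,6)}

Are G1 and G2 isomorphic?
Yes, isomorphic

The graphs are isomorphic.
One valid mapping φ: V(G1) → V(G2): 0→4, 1→3, 2→6, 3→2, 4→5, 5→1, 6→0

Verify φ preserves adjacency — for each edge of G1, its image is an edge of G2:
  (0,1) → (φ(0),φ(1)) = (3,4) ∈ E(G2) ✓
  (0,2) → (φ(0),φ(2)) = (4,6) ∈ E(G2) ✓
  (0,3) → (φ(0),φ(3)) = (2,4) ∈ E(G2) ✓
  (1,2) → (φ(1),φ(2)) = (3,6) ∈ E(G2) ✓
  (1,3) → (φ(1),φ(3)) = (2,3) ∈ E(G2) ✓
  (1,4) → (φ(1),φ(4)) = (3,5) ∈ E(G2) ✓
  (1,5) → (φ(1),φ(5)) = (1,3) ∈ E(G2) ✓
  (1,6) → (φ(1),φ(6)) = (0,3) ∈ E(G2) ✓
  (2,3) → (φ(2),φ(3)) = (2,6) ∈ E(G2) ✓
  (2,6) → (φ(2),φ(6)) = (0,6) ∈ E(G2) ✓
  (3,4) → (φ(3),φ(4)) = (2,5) ∈ E(G2) ✓
All 11 edges of G1 map to edges of G2, and |E(G1)| = |E(G2)| = 11, so φ is a bijection on edges as well as vertices. Hence G1 ≅ G2.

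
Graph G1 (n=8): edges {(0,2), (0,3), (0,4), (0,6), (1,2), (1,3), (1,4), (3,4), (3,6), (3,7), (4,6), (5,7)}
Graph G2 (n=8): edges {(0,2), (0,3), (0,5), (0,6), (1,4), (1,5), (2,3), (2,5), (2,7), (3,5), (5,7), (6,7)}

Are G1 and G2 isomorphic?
Yes, isomorphic

The graphs are isomorphic.
One valid mapping φ: V(G1) → V(G2): 0→0, 1→7, 2→6, 3→5, 4→2, 5→4, 6→3, 7→1

Verify φ preserves adjacency — for each edge of G1, its image is an edge of G2:
  (0,2) → (φ(0),φ(2)) = (0,6) ∈ E(G2) ✓
  (0,3) → (φ(0),φ(3)) = (0,5) ∈ E(G2) ✓
  (0,4) → (φ(0),φ(4)) = (0,2) ∈ E(G2) ✓
  (0,6) → (φ(0),φ(6)) = (0,3) ∈ E(G2) ✓
  (1,2) → (φ(1),φ(2)) = (6,7) ∈ E(G2) ✓
  (1,3) → (φ(1),φ(3)) = (5,7) ∈ E(G2) ✓
  (1,4) → (φ(1),φ(4)) = (2,7) ∈ E(G2) ✓
  (3,4) → (φ(3),φ(4)) = (2,5) ∈ E(G2) ✓
  (3,6) → (φ(3),φ(6)) = (3,5) ∈ E(G2) ✓
  (3,7) → (φ(3),φ(7)) = (1,5) ∈ E(G2) ✓
  (4,6) → (φ(4),φ(6)) = (2,3) ∈ E(G2) ✓
  (5,7) → (φ(5),φ(7)) = (1,4) ∈ E(G2) ✓
All 12 edges of G1 map to edges of G2, and |E(G1)| = |E(G2)| = 12, so φ is a bijection on edges as well as vertices. Hence G1 ≅ G2.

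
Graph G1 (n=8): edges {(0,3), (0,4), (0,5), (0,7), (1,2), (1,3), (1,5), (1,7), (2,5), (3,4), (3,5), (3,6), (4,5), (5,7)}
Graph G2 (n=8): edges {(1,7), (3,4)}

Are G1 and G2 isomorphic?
No, not isomorphic

The graphs are NOT isomorphic.

Connected components of G1: 1 component(s) with vertex sets [[0, 1, 2, 3, 4, 5, 6, 7]], sizes [8].
Connected components of G2: 6 component(s) with vertex sets [[0], [2], [5], [6], [1, 7], [3, 4]], sizes [1, 1, 1, 1, 2, 2].
The number of connected components (and the multiset of component sizes) is an isomorphism invariant — an isomorphism maps each component of G1 bijectively onto a component of G2. Since G1 has 1 component(s) and G2 has 6, they cannot be isomorphic.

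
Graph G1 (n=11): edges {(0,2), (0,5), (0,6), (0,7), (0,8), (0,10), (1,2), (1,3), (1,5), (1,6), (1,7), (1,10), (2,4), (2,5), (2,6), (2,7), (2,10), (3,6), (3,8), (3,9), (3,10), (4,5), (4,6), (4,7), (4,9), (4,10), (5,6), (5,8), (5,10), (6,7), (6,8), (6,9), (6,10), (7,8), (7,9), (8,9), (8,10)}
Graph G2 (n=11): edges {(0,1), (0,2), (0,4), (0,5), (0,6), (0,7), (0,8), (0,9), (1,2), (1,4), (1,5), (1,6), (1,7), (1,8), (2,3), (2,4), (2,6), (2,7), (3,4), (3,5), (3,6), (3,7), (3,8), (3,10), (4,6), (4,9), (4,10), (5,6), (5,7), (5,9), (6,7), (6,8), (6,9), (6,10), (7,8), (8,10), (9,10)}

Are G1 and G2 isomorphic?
Yes, isomorphic

The graphs are isomorphic.
One valid mapping φ: V(G1) → V(G2): 0→2, 1→5, 2→7, 3→9, 4→8, 5→1, 6→6, 7→3, 8→4, 9→10, 10→0

Verify φ preserves adjacency — for each edge of G1, its image is an edge of G2:
  (0,2) → (φ(0),φ(2)) = (2,7) ∈ E(G2) ✓
  (0,5) → (φ(0),φ(5)) = (1,2) ∈ E(G2) ✓
  (0,6) → (φ(0),φ(6)) = (2,6) ∈ E(G2) ✓
  (0,7) → (φ(0),φ(7)) = (2,3) ∈ E(G2) ✓
  (0,8) → (φ(0),φ(8)) = (2,4) ∈ E(G2) ✓
  (0,10) → (φ(0),φ(10)) = (0,2) ∈ E(G2) ✓
  (1,2) → (φ(1),φ(2)) = (5,7) ∈ E(G2) ✓
  (1,3) → (φ(1),φ(3)) = (5,9) ∈ E(G2) ✓
  (1,5) → (φ(1),φ(5)) = (1,5) ∈ E(G2) ✓
  (1,6) → (φ(1),φ(6)) = (5,6) ∈ E(G2) ✓
  (1,7) → (φ(1),φ(7)) = (3,5) ∈ E(G2) ✓
  (1,10) → (φ(1),φ(10)) = (0,5) ∈ E(G2) ✓
  (2,4) → (φ(2),φ(4)) = (7,8) ∈ E(G2) ✓
  (2,5) → (φ(2),φ(5)) = (1,7) ∈ E(G2) ✓
  (2,6) → (φ(2),φ(6)) = (6,7) ∈ E(G2) ✓
  (2,7) → (φ(2),φ(7)) = (3,7) ∈ E(G2) ✓
  (2,10) → (φ(2),φ(10)) = (0,7) ∈ E(G2) ✓
  (3,6) → (φ(3),φ(6)) = (6,9) ∈ E(G2) ✓
  (3,8) → (φ(3),φ(8)) = (4,9) ∈ E(G2) ✓
  (3,9) → (φ(3),φ(9)) = (9,10) ∈ E(G2) ✓
  (3,10) → (φ(3),φ(10)) = (0,9) ∈ E(G2) ✓
  (4,5) → (φ(4),φ(5)) = (1,8) ∈ E(G2) ✓
  (4,6) → (φ(4),φ(6)) = (6,8) ∈ E(G2) ✓
  (4,7) → (φ(4),φ(7)) = (3,8) ∈ E(G2) ✓
  (4,9) → (φ(4),φ(9)) = (8,10) ∈ E(G2) ✓
  (4,10) → (φ(4),φ(10)) = (0,8) ∈ E(G2) ✓
  (5,6) → (φ(5),φ(6)) = (1,6) ∈ E(G2) ✓
  (5,8) → (φ(5),φ(8)) = (1,4) ∈ E(G2) ✓
  (5,10) → (φ(5),φ(10)) = (0,1) ∈ E(G2) ✓
  (6,7) → (φ(6),φ(7)) = (3,6) ∈ E(G2) ✓
  (6,8) → (φ(6),φ(8)) = (4,6) ∈ E(G2) ✓
  (6,9) → (φ(6),φ(9)) = (6,10) ∈ E(G2) ✓
  (6,10) → (φ(6),φ(10)) = (0,6) ∈ E(G2) ✓
  (7,8) → (φ(7),φ(8)) = (3,4) ∈ E(G2) ✓
  (7,9) → (φ(7),φ(9)) = (3,10) ∈ E(G2) ✓
  (8,9) → (φ(8),φ(9)) = (4,10) ∈ E(G2) ✓
  (8,10) → (φ(8),φ(10)) = (0,4) ∈ E(G2) ✓
All 37 edges of G1 map to edges of G2, and |E(G1)| = |E(G2)| = 37, so φ is a bijection on edges as well as vertices. Hence G1 ≅ G2.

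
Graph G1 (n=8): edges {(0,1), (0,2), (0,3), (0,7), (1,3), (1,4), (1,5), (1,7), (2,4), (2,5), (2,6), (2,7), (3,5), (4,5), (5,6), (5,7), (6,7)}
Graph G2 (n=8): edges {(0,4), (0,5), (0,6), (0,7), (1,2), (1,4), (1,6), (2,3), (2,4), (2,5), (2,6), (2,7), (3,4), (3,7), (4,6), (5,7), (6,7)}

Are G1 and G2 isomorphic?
Yes, isomorphic

The graphs are isomorphic.
One valid mapping φ: V(G1) → V(G2): 0→0, 1→7, 2→4, 3→5, 4→3, 5→2, 6→1, 7→6

Verify φ preserves adjacency — for each edge of G1, its image is an edge of G2:
  (0,1) → (φ(0),φ(1)) = (0,7) ∈ E(G2) ✓
  (0,2) → (φ(0),φ(2)) = (0,4) ∈ E(G2) ✓
  (0,3) → (φ(0),φ(3)) = (0,5) ∈ E(G2) ✓
  (0,7) → (φ(0),φ(7)) = (0,6) ∈ E(G2) ✓
  (1,3) → (φ(1),φ(3)) = (5,7) ∈ E(G2) ✓
  (1,4) → (φ(1),φ(4)) = (3,7) ∈ E(G2) ✓
  (1,5) → (φ(1),φ(5)) = (2,7) ∈ E(G2) ✓
  (1,7) → (φ(1),φ(7)) = (6,7) ∈ E(G2) ✓
  (2,4) → (φ(2),φ(4)) = (3,4) ∈ E(G2) ✓
  (2,5) → (φ(2),φ(5)) = (2,4) ∈ E(G2) ✓
  (2,6) → (φ(2),φ(6)) = (1,4) ∈ E(G2) ✓
  (2,7) → (φ(2),φ(7)) = (4,6) ∈ E(G2) ✓
  (3,5) → (φ(3),φ(5)) = (2,5) ∈ E(G2) ✓
  (4,5) → (φ(4),φ(5)) = (2,3) ∈ E(G2) ✓
  (5,6) → (φ(5),φ(6)) = (1,2) ∈ E(G2) ✓
  (5,7) → (φ(5),φ(7)) = (2,6) ∈ E(G2) ✓
  (6,7) → (φ(6),φ(7)) = (1,6) ∈ E(G2) ✓
All 17 edges of G1 map to edges of G2, and |E(G1)| = |E(G2)| = 17, so φ is a bijection on edges as well as vertices. Hence G1 ≅ G2.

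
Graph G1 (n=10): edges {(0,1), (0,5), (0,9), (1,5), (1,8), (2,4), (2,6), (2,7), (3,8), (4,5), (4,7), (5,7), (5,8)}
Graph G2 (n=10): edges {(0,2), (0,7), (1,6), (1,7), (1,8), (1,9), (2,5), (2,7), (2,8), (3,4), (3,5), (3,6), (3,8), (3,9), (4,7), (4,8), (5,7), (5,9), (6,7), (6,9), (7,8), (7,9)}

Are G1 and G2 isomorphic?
No, not isomorphic

The graphs are NOT isomorphic.

Degrees in G1: deg(0)=3, deg(1)=3, deg(2)=3, deg(3)=1, deg(4)=3, deg(5)=5, deg(6)=1, deg(7)=3, deg(8)=3, deg(9)=1.
Sorted degree sequence of G1: [5, 3, 3, 3, 3, 3, 3, 1, 1, 1].
Degrees in G2: deg(0)=2, deg(1)=4, deg(2)=4, deg(3)=5, deg(4)=3, deg(5)=4, deg(6)=4, deg(7)=8, deg(8)=5, deg(9)=5.
Sorted degree sequence of G2: [8, 5, 5, 5, 4, 4, 4, 4, 3, 2].
The (sorted) degree sequence is an isomorphism invariant, so since G1 and G2 have different degree sequences they cannot be isomorphic.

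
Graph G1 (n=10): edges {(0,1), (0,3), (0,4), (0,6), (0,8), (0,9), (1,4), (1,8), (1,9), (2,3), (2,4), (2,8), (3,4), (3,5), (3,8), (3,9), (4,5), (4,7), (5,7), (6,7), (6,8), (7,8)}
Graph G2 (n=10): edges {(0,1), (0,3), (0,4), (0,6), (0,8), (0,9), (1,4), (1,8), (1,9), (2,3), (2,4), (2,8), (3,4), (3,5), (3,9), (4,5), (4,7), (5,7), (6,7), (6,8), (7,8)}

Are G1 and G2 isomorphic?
No, not isomorphic

The graphs are NOT isomorphic.

Counting edges: G1 has 22 edge(s); G2 has 21 edge(s).
Edge count is an isomorphism invariant (a bijection on vertices induces a bijection on edges), so differing edge counts rule out isomorphism.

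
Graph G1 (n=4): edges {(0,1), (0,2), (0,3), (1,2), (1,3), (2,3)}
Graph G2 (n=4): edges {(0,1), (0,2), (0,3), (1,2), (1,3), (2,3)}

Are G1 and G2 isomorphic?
Yes, isomorphic

The graphs are isomorphic.
One valid mapping φ: V(G1) → V(G2): 0→3, 1→1, 2→2, 3→0

Verify φ preserves adjacency — for each edge of G1, its image is an edge of G2:
  (0,1) → (φ(0),φ(1)) = (1,3) ∈ E(G2) ✓
  (0,2) → (φ(0),φ(2)) = (2,3) ∈ E(G2) ✓
  (0,3) → (φ(0),φ(3)) = (0,3) ∈ E(G2) ✓
  (1,2) → (φ(1),φ(2)) = (1,2) ∈ E(G2) ✓
  (1,3) → (φ(1),φ(3)) = (0,1) ∈ E(G2) ✓
  (2,3) → (φ(2),φ(3)) = (0,2) ∈ E(G2) ✓
All 6 edges of G1 map to edges of G2, and |E(G1)| = |E(G2)| = 6, so φ is a bijection on edges as well as vertices. Hence G1 ≅ G2.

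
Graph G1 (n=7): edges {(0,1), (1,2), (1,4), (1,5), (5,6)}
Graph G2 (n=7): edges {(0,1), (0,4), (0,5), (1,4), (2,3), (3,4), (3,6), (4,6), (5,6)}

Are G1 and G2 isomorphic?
No, not isomorphic

The graphs are NOT isomorphic.

Counting triangles (3-cliques): G1 has 0, G2 has 2.
Triangle count is an isomorphism invariant, so differing triangle counts rule out isomorphism.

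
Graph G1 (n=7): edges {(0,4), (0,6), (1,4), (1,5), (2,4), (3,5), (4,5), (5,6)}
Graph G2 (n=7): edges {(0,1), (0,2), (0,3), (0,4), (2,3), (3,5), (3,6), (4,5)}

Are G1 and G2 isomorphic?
Yes, isomorphic

The graphs are isomorphic.
One valid mapping φ: V(G1) → V(G2): 0→4, 1→2, 2→1, 3→6, 4→0, 5→3, 6→5

Verify φ preserves adjacency — for each edge of G1, its image is an edge of G2:
  (0,4) → (φ(0),φ(4)) = (0,4) ∈ E(G2) ✓
  (0,6) → (φ(0),φ(6)) = (4,5) ∈ E(G2) ✓
  (1,4) → (φ(1),φ(4)) = (0,2) ∈ E(G2) ✓
  (1,5) → (φ(1),φ(5)) = (2,3) ∈ E(G2) ✓
  (2,4) → (φ(2),φ(4)) = (0,1) ∈ E(G2) ✓
  (3,5) → (φ(3),φ(5)) = (3,6) ∈ E(G2) ✓
  (4,5) → (φ(4),φ(5)) = (0,3) ∈ E(G2) ✓
  (5,6) → (φ(5),φ(6)) = (3,5) ∈ E(G2) ✓
All 8 edges of G1 map to edges of G2, and |E(G1)| = |E(G2)| = 8, so φ is a bijection on edges as well as vertices. Hence G1 ≅ G2.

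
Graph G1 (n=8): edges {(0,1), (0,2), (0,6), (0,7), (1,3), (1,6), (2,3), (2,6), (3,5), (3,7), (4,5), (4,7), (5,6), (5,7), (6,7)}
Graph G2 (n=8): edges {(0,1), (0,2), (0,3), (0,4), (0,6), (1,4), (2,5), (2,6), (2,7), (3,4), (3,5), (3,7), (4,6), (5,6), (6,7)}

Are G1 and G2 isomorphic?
Yes, isomorphic

The graphs are isomorphic.
One valid mapping φ: V(G1) → V(G2): 0→2, 1→5, 2→7, 3→3, 4→1, 5→4, 6→6, 7→0

Verify φ preserves adjacency — for each edge of G1, its image is an edge of G2:
  (0,1) → (φ(0),φ(1)) = (2,5) ∈ E(G2) ✓
  (0,2) → (φ(0),φ(2)) = (2,7) ∈ E(G2) ✓
  (0,6) → (φ(0),φ(6)) = (2,6) ∈ E(G2) ✓
  (0,7) → (φ(0),φ(7)) = (0,2) ∈ E(G2) ✓
  (1,3) → (φ(1),φ(3)) = (3,5) ∈ E(G2) ✓
  (1,6) → (φ(1),φ(6)) = (5,6) ∈ E(G2) ✓
  (2,3) → (φ(2),φ(3)) = (3,7) ∈ E(G2) ✓
  (2,6) → (φ(2),φ(6)) = (6,7) ∈ E(G2) ✓
  (3,5) → (φ(3),φ(5)) = (3,4) ∈ E(G2) ✓
  (3,7) → (φ(3),φ(7)) = (0,3) ∈ E(G2) ✓
  (4,5) → (φ(4),φ(5)) = (1,4) ∈ E(G2) ✓
  (4,7) → (φ(4),φ(7)) = (0,1) ∈ E(G2) ✓
  (5,6) → (φ(5),φ(6)) = (4,6) ∈ E(G2) ✓
  (5,7) → (φ(5),φ(7)) = (0,4) ∈ E(G2) ✓
  (6,7) → (φ(6),φ(7)) = (0,6) ∈ E(G2) ✓
All 15 edges of G1 map to edges of G2, and |E(G1)| = |E(G2)| = 15, so φ is a bijection on edges as well as vertices. Hence G1 ≅ G2.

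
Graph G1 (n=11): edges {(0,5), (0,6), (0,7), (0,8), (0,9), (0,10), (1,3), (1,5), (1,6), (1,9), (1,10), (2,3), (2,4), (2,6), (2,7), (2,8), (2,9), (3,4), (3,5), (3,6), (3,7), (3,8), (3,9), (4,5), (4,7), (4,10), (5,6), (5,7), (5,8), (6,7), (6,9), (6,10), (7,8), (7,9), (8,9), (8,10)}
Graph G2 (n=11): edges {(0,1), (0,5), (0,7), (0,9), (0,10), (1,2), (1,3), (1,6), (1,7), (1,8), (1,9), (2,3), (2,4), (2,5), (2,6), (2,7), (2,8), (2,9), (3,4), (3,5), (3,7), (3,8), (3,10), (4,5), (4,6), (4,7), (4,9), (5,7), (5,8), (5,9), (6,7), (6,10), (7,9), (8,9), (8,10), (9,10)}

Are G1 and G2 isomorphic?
Yes, isomorphic

The graphs are isomorphic.
One valid mapping φ: V(G1) → V(G2): 0→8, 1→0, 2→4, 3→7, 4→6, 5→1, 6→9, 7→2, 8→3, 9→5, 10→10

Verify φ preserves adjacency — for each edge of G1, its image is an edge of G2:
  (0,5) → (φ(0),φ(5)) = (1,8) ∈ E(G2) ✓
  (0,6) → (φ(0),φ(6)) = (8,9) ∈ E(G2) ✓
  (0,7) → (φ(0),φ(7)) = (2,8) ∈ E(G2) ✓
  (0,8) → (φ(0),φ(8)) = (3,8) ∈ E(G2) ✓
  (0,9) → (φ(0),φ(9)) = (5,8) ∈ E(G2) ✓
  (0,10) → (φ(0),φ(10)) = (8,10) ∈ E(G2) ✓
  (1,3) → (φ(1),φ(3)) = (0,7) ∈ E(G2) ✓
  (1,5) → (φ(1),φ(5)) = (0,1) ∈ E(G2) ✓
  (1,6) → (φ(1),φ(6)) = (0,9) ∈ E(G2) ✓
  (1,9) → (φ(1),φ(9)) = (0,5) ∈ E(G2) ✓
  (1,10) → (φ(1),φ(10)) = (0,10) ∈ E(G2) ✓
  (2,3) → (φ(2),φ(3)) = (4,7) ∈ E(G2) ✓
  (2,4) → (φ(2),φ(4)) = (4,6) ∈ E(G2) ✓
  (2,6) → (φ(2),φ(6)) = (4,9) ∈ E(G2) ✓
  (2,7) → (φ(2),φ(7)) = (2,4) ∈ E(G2) ✓
  (2,8) → (φ(2),φ(8)) = (3,4) ∈ E(G2) ✓
  (2,9) → (φ(2),φ(9)) = (4,5) ∈ E(G2) ✓
  (3,4) → (φ(3),φ(4)) = (6,7) ∈ E(G2) ✓
  (3,5) → (φ(3),φ(5)) = (1,7) ∈ E(G2) ✓
  (3,6) → (φ(3),φ(6)) = (7,9) ∈ E(G2) ✓
  (3,7) → (φ(3),φ(7)) = (2,7) ∈ E(G2) ✓
  (3,8) → (φ(3),φ(8)) = (3,7) ∈ E(G2) ✓
  (3,9) → (φ(3),φ(9)) = (5,7) ∈ E(G2) ✓
  (4,5) → (φ(4),φ(5)) = (1,6) ∈ E(G2) ✓
  (4,7) → (φ(4),φ(7)) = (2,6) ∈ E(G2) ✓
  (4,10) → (φ(4),φ(10)) = (6,10) ∈ E(G2) ✓
  (5,6) → (φ(5),φ(6)) = (1,9) ∈ E(G2) ✓
  (5,7) → (φ(5),φ(7)) = (1,2) ∈ E(G2) ✓
  (5,8) → (φ(5),φ(8)) = (1,3) ∈ E(G2) ✓
  (6,7) → (φ(6),φ(7)) = (2,9) ∈ E(G2) ✓
  (6,9) → (φ(6),φ(9)) = (5,9) ∈ E(G2) ✓
  (6,10) → (φ(6),φ(10)) = (9,10) ∈ E(G2) ✓
  (7,8) → (φ(7),φ(8)) = (2,3) ∈ E(G2) ✓
  (7,9) → (φ(7),φ(9)) = (2,5) ∈ E(G2) ✓
  (8,9) → (φ(8),φ(9)) = (3,5) ∈ E(G2) ✓
  (8,10) → (φ(8),φ(10)) = (3,10) ∈ E(G2) ✓
All 36 edges of G1 map to edges of G2, and |E(G1)| = |E(G2)| = 36, so φ is a bijection on edges as well as vertices. Hence G1 ≅ G2.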